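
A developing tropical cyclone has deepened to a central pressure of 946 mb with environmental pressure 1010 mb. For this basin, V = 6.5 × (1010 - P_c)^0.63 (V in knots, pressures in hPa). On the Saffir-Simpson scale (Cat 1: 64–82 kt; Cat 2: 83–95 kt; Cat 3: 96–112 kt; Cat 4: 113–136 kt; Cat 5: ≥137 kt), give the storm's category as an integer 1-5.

ΔP = 1010 − 946 = 64 mb.
V ≈ 6.5 × 64^0.63 = 6.5 × 13.74 ≈ 89 kt.
89 kt falls in the Category 2 band.

2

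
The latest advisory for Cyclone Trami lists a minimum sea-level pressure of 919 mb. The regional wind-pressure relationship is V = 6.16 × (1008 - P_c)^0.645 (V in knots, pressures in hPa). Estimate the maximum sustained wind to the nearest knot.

ΔP = 1008 − 919 = 89 mb.
89^0.645 ≈ 18.087.
V ≈ 6.16 × 18.087 ≈ 111.4 kt.

111 kt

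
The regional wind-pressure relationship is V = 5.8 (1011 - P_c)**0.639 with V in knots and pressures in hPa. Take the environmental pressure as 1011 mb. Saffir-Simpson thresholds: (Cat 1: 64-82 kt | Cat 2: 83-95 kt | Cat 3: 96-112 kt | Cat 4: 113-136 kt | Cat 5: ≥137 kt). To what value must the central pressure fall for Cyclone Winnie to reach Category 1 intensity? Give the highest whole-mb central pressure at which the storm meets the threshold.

Category 1 begins at V = 64 kt.
Required ΔP = (64/5.8)^(1/0.639) = 11.034^1.565 ≈ 42.84 mb.
P_c ≤ 1011 − 42.84 = 968.16, so the highest integer P_c is 968 mb.

968 mb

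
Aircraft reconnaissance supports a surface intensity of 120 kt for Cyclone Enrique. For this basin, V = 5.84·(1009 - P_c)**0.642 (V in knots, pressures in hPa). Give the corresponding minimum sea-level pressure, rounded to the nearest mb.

ΔP = (V / 5.84)^(1/0.642) = (120/5.84)^1.558.
120/5.84 = 20.548; 20.548^1.558 ≈ 110.87 mb.
P_c = 1009 − 110.87 = 898.13 ≈ 898 mb.

898 mb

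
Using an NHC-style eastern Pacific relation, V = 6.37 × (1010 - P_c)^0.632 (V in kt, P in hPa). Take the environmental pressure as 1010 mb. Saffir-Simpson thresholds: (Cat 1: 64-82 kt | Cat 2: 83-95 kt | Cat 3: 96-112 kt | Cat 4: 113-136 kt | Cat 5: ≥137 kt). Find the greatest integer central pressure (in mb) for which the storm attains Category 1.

971 mb

Category 1 begins at V = 64 kt.
Required ΔP = (64/6.37)^(1/0.632) = 10.047^1.582 ≈ 38.50 mb.
P_c ≤ 1010 − 38.50 = 971.50, so the highest integer P_c is 971 mb.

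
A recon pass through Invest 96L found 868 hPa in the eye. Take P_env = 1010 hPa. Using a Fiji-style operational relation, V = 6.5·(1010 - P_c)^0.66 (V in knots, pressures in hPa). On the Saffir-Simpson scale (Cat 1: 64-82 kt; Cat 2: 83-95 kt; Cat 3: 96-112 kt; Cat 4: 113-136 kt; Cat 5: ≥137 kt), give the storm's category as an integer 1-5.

ΔP = 1010 − 868 = 142 hPa.
V ≈ 6.5 × 142^0.66 = 6.5 × 26.33 ≈ 171 kt.
171 kt falls in the Category 5 band.

5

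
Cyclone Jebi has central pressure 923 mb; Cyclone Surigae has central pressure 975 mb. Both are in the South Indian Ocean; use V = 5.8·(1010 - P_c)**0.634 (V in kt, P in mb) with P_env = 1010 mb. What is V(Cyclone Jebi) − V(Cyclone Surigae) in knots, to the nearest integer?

43 kt

Cyclone Jebi: ΔP = 87; V ≈ 5.8 × 87^0.634 ≈ 98.42 kt.
Cyclone Surigae: ΔP = 35; V ≈ 5.8 × 35^0.634 ≈ 55.25 kt.
Difference ≈ 98.42 − 55.25 = 43.17 → 43 kt.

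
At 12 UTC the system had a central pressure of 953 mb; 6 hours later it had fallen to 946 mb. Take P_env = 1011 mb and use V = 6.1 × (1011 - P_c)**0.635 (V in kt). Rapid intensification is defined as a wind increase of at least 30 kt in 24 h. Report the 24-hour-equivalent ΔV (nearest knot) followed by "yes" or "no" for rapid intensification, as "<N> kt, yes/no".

V₁: ΔP = 58, V ≈ 6.1 × 58^0.635 ≈ 80.37 kt.
V₂: ΔP = 65, V ≈ 6.1 × 65^0.635 ≈ 86.40 kt.
ΔV over 6 h = 6.03 kt → 24 h equivalent = 6.03 × 24/6 ≈ 24.12 kt.
24 kt < 30 kt ⇒ not rapid intensification.

24 kt, no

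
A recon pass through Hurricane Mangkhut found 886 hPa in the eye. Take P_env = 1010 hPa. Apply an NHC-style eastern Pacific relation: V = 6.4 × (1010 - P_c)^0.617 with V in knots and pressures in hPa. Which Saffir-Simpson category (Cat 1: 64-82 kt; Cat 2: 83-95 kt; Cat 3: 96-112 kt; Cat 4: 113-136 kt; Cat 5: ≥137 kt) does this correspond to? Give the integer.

4

ΔP = 1010 − 886 = 124 hPa.
V ≈ 6.4 × 124^0.617 = 6.4 × 19.57 ≈ 125 kt.
125 kt falls in the Category 4 band.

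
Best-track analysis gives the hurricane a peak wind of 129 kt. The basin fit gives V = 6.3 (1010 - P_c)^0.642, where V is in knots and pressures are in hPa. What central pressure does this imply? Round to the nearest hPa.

900 hPa

ΔP = (V / 6.3)^(1/0.642) = (129/6.3)^1.558.
129/6.3 = 20.476; 20.476^1.558 ≈ 110.27 hPa.
P_c = 1010 − 110.27 = 899.73 ≈ 900 hPa.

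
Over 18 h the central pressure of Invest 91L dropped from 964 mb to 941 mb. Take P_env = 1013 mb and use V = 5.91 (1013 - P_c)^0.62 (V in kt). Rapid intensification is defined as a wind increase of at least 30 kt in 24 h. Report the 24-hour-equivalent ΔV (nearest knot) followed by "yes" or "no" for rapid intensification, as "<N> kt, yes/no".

24 kt, no

V₁: ΔP = 49, V ≈ 5.91 × 49^0.62 ≈ 65.99 kt.
V₂: ΔP = 72, V ≈ 5.91 × 72^0.62 ≈ 83.78 kt.
ΔV over 18 h = 17.79 kt → 24 h equivalent = 17.79 × 24/18 ≈ 23.72 kt.
24 kt < 30 kt ⇒ not rapid intensification.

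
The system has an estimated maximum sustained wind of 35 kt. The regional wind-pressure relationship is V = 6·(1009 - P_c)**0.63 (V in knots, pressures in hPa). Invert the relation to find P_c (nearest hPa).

993 hPa

ΔP = (V / 6)^(1/0.63) = (35/6)^1.587.
35/6 = 5.833; 5.833^1.587 ≈ 16.43 hPa.
P_c = 1009 − 16.43 = 992.57 ≈ 993 hPa.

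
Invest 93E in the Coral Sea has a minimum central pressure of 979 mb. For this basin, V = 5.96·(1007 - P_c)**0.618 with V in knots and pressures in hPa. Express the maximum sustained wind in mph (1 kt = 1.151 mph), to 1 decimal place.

53.8 mph

ΔP = 1007 − 979 = 28 mb.
V ≈ 5.96 × 28^0.618 = 5.96 × 7.840 ≈ 46.729 kt.
46.729 × 1.151 ≈ 53.79 mph → 53.8 mph.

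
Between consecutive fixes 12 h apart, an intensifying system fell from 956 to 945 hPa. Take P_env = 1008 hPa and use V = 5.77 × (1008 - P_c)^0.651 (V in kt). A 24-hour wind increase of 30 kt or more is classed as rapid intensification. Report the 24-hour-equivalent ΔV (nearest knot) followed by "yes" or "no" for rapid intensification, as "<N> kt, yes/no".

V₁: ΔP = 52, V ≈ 5.77 × 52^0.651 ≈ 75.56 kt.
V₂: ΔP = 63, V ≈ 5.77 × 63^0.651 ≈ 85.61 kt.
ΔV over 12 h = 10.05 kt → 24 h equivalent = 10.05 × 24/12 ≈ 20.10 kt.
20 kt < 30 kt ⇒ not rapid intensification.

20 kt, no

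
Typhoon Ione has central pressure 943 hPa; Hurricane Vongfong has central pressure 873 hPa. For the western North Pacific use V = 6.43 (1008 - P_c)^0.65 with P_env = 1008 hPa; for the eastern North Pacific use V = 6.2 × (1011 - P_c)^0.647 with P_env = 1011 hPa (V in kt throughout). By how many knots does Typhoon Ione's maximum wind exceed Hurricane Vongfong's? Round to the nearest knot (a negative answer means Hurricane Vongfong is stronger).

Typhoon Ione: ΔP = 65; V ≈ 6.43 × 65^0.65 ≈ 96.96 kt.
Hurricane Vongfong: ΔP = 138; V ≈ 6.2 × 138^0.647 ≈ 150.28 kt.
Difference ≈ 96.96 − 150.28 = -53.32 → -53 kt.

-53 kt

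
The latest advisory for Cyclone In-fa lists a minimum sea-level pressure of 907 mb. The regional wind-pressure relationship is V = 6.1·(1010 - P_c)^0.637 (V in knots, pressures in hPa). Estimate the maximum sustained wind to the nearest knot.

117 kt

ΔP = 1010 − 907 = 103 mb.
103^0.637 ≈ 19.150.
V ≈ 6.1 × 19.150 ≈ 116.8 kt.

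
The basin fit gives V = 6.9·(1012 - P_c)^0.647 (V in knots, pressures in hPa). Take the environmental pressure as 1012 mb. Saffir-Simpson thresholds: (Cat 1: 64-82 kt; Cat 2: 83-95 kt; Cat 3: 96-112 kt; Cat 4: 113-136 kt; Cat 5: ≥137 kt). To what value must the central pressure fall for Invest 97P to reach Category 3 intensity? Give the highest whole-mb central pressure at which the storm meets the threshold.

953 mb

Category 3 begins at V = 96 kt.
Required ΔP = (96/6.9)^(1/0.647) = 13.913^1.546 ≈ 58.52 mb.
P_c ≤ 1012 − 58.52 = 953.48, so the highest integer P_c is 953 mb.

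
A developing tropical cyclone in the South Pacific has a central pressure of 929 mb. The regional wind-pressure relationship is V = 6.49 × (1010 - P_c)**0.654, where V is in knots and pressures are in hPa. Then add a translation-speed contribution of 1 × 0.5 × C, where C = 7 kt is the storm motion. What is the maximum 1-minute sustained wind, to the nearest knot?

118 kt

ΔP = 1010 − 929 = 81 mb.
81^0.654 ≈ 17.707.
V ≈ 6.49 × 17.707 ≈ 114.9 kt.
Translation term: 1 × 0.5 × 7 = 3.5 kt.
Corrected V ≈ 118.4 kt → 118 kt.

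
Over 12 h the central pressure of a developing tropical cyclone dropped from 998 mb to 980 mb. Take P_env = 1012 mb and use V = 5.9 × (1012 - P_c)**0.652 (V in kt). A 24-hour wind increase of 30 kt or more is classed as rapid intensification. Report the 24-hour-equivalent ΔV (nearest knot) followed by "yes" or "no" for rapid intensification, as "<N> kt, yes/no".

V₁: ΔP = 14, V ≈ 5.9 × 14^0.652 ≈ 32.97 kt.
V₂: ΔP = 32, V ≈ 5.9 × 32^0.652 ≈ 56.52 kt.
ΔV over 12 h = 23.55 kt → 24 h equivalent = 23.55 × 24/12 ≈ 47.10 kt.
47 kt ≥ 30 kt ⇒ rapid intensification.

47 kt, yes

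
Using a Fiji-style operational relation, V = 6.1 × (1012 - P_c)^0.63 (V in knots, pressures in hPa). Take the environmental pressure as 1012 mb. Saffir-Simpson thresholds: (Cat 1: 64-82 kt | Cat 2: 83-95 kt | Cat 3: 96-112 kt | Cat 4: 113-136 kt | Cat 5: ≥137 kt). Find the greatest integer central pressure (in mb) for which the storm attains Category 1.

Category 1 begins at V = 64 kt.
Required ΔP = (64/6.1)^(1/0.63) = 10.492^1.587 ≈ 41.73 mb.
P_c ≤ 1012 − 41.73 = 970.27, so the highest integer P_c is 970 mb.

970 mb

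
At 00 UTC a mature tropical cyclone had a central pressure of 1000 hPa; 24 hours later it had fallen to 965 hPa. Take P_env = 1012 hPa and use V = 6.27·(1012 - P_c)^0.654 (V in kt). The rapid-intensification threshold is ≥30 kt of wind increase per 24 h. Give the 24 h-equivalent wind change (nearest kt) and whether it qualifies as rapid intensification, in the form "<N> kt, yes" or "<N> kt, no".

46 kt, yes

V₁: ΔP = 12, V ≈ 6.27 × 12^0.654 ≈ 31.85 kt.
V₂: ΔP = 47, V ≈ 6.27 × 47^0.654 ≈ 77.77 kt.
ΔV over 24 h = 45.92 kt → 24 h equivalent = 45.92 × 24/24 ≈ 45.92 kt.
46 kt ≥ 30 kt ⇒ rapid intensification.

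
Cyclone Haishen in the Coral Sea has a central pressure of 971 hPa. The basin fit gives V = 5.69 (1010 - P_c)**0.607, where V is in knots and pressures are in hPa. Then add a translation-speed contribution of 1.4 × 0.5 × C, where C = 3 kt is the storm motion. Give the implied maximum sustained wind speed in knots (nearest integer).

55 kt

ΔP = 1010 − 971 = 39 hPa.
39^0.607 ≈ 9.242.
V ≈ 5.69 × 9.242 ≈ 52.6 kt.
Translation term: 1.4 × 0.5 × 3 = 2.1 kt.
Corrected V ≈ 54.7 kt → 55 kt.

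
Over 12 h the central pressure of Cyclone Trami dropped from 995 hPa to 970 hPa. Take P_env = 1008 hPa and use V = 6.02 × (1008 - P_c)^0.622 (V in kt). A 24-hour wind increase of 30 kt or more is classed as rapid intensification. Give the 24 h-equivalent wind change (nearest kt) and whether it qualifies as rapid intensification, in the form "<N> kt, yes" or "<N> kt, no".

V₁: ΔP = 13, V ≈ 6.02 × 13^0.622 ≈ 29.68 kt.
V₂: ΔP = 38, V ≈ 6.02 × 38^0.622 ≈ 57.84 kt.
ΔV over 12 h = 28.16 kt → 24 h equivalent = 28.16 × 24/12 ≈ 56.32 kt.
56 kt ≥ 30 kt ⇒ rapid intensification.

56 kt, yes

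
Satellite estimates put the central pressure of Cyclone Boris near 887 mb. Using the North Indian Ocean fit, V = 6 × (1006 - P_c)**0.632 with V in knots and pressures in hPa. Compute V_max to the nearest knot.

ΔP = 1006 − 887 = 119 mb.
119^0.632 ≈ 20.500.
V ≈ 6 × 20.500 ≈ 123.0 kt.

123 kt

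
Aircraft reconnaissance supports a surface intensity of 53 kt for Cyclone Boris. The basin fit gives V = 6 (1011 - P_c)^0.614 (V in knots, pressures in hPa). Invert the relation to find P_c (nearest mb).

ΔP = (V / 6)^(1/0.614) = (53/6)^1.629.
53/6 = 8.833; 8.833^1.629 ≈ 34.75 mb.
P_c = 1011 − 34.75 = 976.25 ≈ 976 mb.

976 mb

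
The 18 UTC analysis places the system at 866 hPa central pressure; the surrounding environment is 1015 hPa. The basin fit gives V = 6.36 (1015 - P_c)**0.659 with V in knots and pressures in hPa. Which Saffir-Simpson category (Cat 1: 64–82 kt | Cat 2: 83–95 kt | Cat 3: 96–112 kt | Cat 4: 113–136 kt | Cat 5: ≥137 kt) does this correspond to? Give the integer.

ΔP = 1015 − 866 = 149 hPa.
V ≈ 6.36 × 149^0.659 = 6.36 × 27.05 ≈ 172 kt.
172 kt falls in the Category 5 band.

5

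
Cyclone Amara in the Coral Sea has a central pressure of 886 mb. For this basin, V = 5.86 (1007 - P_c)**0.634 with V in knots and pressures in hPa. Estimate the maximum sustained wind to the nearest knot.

123 kt

ΔP = 1007 − 886 = 121 mb.
121^0.634 ≈ 20.916.
V ≈ 5.86 × 20.916 ≈ 122.6 kt.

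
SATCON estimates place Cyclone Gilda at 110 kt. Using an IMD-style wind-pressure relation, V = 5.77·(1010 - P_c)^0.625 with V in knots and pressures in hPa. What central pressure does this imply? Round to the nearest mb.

ΔP = (V / 5.77)^(1/0.625) = (110/5.77)^1.600.
110/5.77 = 19.064; 19.064^1.600 ≈ 111.78 mb.
P_c = 1010 − 111.78 = 898.22 ≈ 898 mb.

898 mb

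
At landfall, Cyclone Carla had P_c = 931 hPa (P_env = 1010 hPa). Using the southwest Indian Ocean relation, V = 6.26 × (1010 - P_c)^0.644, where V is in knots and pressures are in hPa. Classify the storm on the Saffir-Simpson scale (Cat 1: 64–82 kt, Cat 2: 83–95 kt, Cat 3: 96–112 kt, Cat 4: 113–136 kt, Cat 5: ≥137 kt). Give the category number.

3

ΔP = 1010 − 931 = 79 hPa.
V ≈ 6.26 × 79^0.644 = 6.26 × 16.68 ≈ 104 kt.
104 kt falls in the Category 3 band.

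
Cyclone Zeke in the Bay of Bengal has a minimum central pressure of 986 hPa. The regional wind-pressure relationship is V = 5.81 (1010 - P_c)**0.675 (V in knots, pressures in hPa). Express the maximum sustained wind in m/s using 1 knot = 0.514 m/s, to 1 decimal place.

ΔP = 1010 − 986 = 24 hPa.
V ≈ 5.81 × 24^0.675 = 5.81 × 8.544 ≈ 49.639 kt.
49.639 × 0.514 ≈ 25.51 m/s → 25.5 m/s.

25.5 m/s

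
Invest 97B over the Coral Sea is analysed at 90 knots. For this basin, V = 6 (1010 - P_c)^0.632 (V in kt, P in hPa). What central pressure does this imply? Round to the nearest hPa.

ΔP = (V / 6)^(1/0.632) = (90/6)^1.582.
90/6 = 15.000; 15.000^1.582 ≈ 72.59 hPa.
P_c = 1010 − 72.59 = 937.41 ≈ 937 hPa.

937 hPa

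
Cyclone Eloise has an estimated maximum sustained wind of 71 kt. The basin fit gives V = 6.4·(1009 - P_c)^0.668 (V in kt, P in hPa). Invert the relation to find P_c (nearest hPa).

972 hPa

ΔP = (V / 6.4)^(1/0.668) = (71/6.4)^1.497.
71/6.4 = 11.094; 11.094^1.497 ≈ 36.69 hPa.
P_c = 1009 − 36.69 = 972.31 ≈ 972 hPa.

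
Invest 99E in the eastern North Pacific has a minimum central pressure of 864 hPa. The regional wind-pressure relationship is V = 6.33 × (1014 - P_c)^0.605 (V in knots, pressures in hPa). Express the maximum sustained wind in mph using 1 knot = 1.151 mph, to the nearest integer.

151 mph

ΔP = 1014 − 864 = 150 hPa.
V ≈ 6.33 × 150^0.605 = 6.33 × 20.727 ≈ 131.202 kt.
131.202 × 1.151 ≈ 151.01 mph → 151 mph.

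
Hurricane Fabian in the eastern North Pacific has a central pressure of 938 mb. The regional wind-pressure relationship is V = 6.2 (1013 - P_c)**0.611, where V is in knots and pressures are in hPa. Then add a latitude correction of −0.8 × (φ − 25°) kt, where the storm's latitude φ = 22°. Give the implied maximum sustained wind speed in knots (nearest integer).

89 kt

ΔP = 1013 − 938 = 75 mb.
75^0.611 ≈ 13.985.
V ≈ 6.2 × 13.985 ≈ 86.7 kt.
Latitude correction: −0.8 × (22 − 25) = 2.4 kt.
Corrected V ≈ 89.1 kt → 89 kt.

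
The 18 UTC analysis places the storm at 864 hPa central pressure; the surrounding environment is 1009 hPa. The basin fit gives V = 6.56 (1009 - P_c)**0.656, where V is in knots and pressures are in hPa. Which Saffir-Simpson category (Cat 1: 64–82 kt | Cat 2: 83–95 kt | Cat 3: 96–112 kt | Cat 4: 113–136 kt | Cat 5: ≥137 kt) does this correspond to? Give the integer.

5

ΔP = 1009 − 864 = 145 hPa.
V ≈ 6.56 × 145^0.656 = 6.56 × 26.17 ≈ 172 kt.
172 kt falls in the Category 5 band.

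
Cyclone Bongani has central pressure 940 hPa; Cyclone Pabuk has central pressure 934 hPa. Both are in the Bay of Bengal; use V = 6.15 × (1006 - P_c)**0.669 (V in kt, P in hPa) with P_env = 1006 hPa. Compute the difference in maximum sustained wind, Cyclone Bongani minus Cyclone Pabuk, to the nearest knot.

Cyclone Bongani: ΔP = 66; V ≈ 6.15 × 66^0.669 ≈ 101.43 kt.
Cyclone Pabuk: ΔP = 72; V ≈ 6.15 × 72^0.669 ≈ 107.51 kt.
Difference ≈ 101.43 − 107.51 = -6.08 → -6 kt.

-6 kt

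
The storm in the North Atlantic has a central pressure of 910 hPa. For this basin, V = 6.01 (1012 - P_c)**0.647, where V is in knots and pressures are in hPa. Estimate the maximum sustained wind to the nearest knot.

ΔP = 1012 − 910 = 102 hPa.
102^0.647 ≈ 19.933.
V ≈ 6.01 × 19.933 ≈ 119.8 kt.

120 kt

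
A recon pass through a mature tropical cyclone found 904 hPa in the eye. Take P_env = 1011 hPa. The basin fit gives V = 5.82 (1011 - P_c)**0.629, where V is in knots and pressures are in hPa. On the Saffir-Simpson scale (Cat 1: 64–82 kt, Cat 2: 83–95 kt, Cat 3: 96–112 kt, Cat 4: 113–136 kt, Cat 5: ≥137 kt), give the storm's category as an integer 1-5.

ΔP = 1011 − 904 = 107 hPa.
V ≈ 5.82 × 107^0.629 = 5.82 × 18.90 ≈ 110 kt.
110 kt falls in the Category 3 band.

3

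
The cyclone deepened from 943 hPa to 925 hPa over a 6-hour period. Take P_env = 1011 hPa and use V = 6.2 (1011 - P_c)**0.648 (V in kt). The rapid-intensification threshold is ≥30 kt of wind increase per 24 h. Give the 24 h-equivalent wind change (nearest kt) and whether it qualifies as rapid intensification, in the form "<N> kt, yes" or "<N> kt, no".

V₁: ΔP = 68, V ≈ 6.2 × 68^0.648 ≈ 95.47 kt.
V₂: ΔP = 86, V ≈ 6.2 × 86^0.648 ≈ 111.16 kt.
ΔV over 6 h = 15.69 kt → 24 h equivalent = 15.69 × 24/6 ≈ 62.76 kt.
63 kt ≥ 30 kt ⇒ rapid intensification.

63 kt, yes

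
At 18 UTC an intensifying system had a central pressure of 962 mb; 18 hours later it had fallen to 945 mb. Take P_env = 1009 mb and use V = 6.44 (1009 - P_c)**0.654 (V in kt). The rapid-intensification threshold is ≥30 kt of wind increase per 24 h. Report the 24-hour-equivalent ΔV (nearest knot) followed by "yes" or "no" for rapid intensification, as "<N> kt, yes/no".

24 kt, no

V₁: ΔP = 47, V ≈ 6.44 × 47^0.654 ≈ 79.88 kt.
V₂: ΔP = 64, V ≈ 6.44 × 64^0.654 ≈ 97.75 kt.
ΔV over 18 h = 17.87 kt → 24 h equivalent = 17.87 × 24/18 ≈ 23.83 kt.
24 kt < 30 kt ⇒ not rapid intensification.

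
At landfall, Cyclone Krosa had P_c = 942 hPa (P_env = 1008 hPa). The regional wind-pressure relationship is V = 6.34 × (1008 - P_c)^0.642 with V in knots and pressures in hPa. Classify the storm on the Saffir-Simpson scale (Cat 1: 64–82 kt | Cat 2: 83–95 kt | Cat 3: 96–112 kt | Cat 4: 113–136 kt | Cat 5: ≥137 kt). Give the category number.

2

ΔP = 1008 − 942 = 66 hPa.
V ≈ 6.34 × 66^0.642 = 6.34 × 14.73 ≈ 93 kt.
93 kt falls in the Category 2 band.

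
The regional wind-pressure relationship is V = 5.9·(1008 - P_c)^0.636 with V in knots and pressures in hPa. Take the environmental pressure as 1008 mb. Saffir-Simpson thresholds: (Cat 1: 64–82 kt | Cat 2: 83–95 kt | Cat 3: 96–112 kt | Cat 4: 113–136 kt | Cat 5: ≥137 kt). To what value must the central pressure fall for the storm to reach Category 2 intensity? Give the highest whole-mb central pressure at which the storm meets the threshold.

Category 2 begins at V = 83 kt.
Required ΔP = (83/5.9)^(1/0.636) = 14.068^1.572 ≈ 63.88 mb.
P_c ≤ 1008 − 63.88 = 944.12, so the highest integer P_c is 944 mb.

944 mb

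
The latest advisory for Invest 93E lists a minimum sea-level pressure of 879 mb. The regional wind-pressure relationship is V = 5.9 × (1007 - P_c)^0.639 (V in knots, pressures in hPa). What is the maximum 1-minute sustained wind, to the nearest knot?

131 kt

ΔP = 1007 − 879 = 128 mb.
128^0.639 ≈ 22.208.
V ≈ 5.9 × 22.208 ≈ 131.0 kt.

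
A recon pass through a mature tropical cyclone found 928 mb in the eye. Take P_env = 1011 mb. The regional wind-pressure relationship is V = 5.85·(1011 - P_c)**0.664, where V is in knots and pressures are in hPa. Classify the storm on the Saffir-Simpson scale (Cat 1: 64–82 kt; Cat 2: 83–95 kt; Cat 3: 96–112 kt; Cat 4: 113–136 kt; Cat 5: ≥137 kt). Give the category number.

ΔP = 1011 − 928 = 83 mb.
V ≈ 5.85 × 83^0.664 = 5.85 × 18.80 ≈ 110 kt.
110 kt falls in the Category 3 band.

3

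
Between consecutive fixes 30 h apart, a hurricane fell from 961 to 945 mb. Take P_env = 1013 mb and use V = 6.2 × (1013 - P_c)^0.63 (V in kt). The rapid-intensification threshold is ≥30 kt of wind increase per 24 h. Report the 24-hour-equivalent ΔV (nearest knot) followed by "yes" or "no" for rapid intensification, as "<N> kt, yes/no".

11 kt, no

V₁: ΔP = 52, V ≈ 6.2 × 52^0.63 ≈ 74.73 kt.
V₂: ΔP = 68, V ≈ 6.2 × 68^0.63 ≈ 88.49 kt.
ΔV over 30 h = 13.76 kt → 24 h equivalent = 13.76 × 24/30 ≈ 11.01 kt.
11 kt < 30 kt ⇒ not rapid intensification.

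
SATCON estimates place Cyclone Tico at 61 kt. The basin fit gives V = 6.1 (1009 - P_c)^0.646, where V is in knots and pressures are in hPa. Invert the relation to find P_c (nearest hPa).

974 hPa

ΔP = (V / 6.1)^(1/0.646) = (61/6.1)^1.548.
61/6.1 = 10.000; 10.000^1.548 ≈ 35.32 hPa.
P_c = 1009 − 35.32 = 973.68 ≈ 974 hPa.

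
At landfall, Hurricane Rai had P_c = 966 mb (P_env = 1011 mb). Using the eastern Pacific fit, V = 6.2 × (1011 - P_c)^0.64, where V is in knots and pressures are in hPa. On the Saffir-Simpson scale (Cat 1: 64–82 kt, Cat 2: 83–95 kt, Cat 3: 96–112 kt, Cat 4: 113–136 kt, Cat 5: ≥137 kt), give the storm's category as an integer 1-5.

ΔP = 1011 − 966 = 45 mb.
V ≈ 6.2 × 45^0.64 = 6.2 × 11.43 ≈ 71 kt.
71 kt falls in the Category 1 band.

1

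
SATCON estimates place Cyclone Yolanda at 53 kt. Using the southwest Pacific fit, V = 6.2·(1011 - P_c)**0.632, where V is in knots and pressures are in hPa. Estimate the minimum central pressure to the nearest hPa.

981 hPa

ΔP = (V / 6.2)^(1/0.632) = (53/6.2)^1.582.
53/6.2 = 8.548; 8.548^1.582 ≈ 29.82 hPa.
P_c = 1011 − 29.82 = 981.18 ≈ 981 hPa.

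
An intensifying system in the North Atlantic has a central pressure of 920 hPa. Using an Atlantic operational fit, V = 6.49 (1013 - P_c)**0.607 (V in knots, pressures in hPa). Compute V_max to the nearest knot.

102 kt

ΔP = 1013 − 920 = 93 hPa.
93^0.607 ≈ 15.663.
V ≈ 6.49 × 15.663 ≈ 101.7 kt.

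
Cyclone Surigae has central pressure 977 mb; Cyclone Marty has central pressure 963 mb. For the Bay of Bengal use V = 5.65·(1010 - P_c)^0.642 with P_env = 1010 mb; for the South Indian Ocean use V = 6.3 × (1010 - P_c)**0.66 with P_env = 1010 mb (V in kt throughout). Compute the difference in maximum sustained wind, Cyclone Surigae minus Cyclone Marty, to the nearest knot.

Cyclone Surigae: ΔP = 33; V ≈ 5.65 × 33^0.642 ≈ 53.33 kt.
Cyclone Marty: ΔP = 47; V ≈ 6.3 × 47^0.66 ≈ 79.97 kt.
Difference ≈ 53.33 − 79.97 = -26.64 → -27 kt.

-27 kt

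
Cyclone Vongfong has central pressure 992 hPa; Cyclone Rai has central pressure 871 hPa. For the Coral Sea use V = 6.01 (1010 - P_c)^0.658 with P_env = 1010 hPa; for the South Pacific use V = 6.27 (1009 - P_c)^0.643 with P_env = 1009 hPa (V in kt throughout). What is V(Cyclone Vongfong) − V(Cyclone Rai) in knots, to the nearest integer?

-109 kt

Cyclone Vongfong: ΔP = 18; V ≈ 6.01 × 18^0.658 ≈ 40.26 kt.
Cyclone Rai: ΔP = 138; V ≈ 6.27 × 138^0.643 ≈ 149.01 kt.
Difference ≈ 40.26 − 149.01 = -108.75 → -109 kt.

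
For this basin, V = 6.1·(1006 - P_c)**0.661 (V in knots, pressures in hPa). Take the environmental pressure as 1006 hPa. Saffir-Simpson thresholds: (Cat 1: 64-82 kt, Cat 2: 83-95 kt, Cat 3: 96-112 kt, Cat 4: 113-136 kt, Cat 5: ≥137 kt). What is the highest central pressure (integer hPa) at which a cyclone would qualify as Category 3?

941 hPa

Category 3 begins at V = 96 kt.
Required ΔP = (96/6.1)^(1/0.661) = 15.738^1.513 ≈ 64.69 hPa.
P_c ≤ 1006 − 64.69 = 941.31, so the highest integer P_c is 941 hPa.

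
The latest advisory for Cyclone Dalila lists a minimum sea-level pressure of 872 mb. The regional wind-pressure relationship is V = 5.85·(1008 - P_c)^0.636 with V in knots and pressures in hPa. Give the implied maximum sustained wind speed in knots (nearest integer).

133 kt

ΔP = 1008 − 872 = 136 mb.
136^0.636 ≈ 22.747.
V ≈ 5.85 × 22.747 ≈ 133.1 kt.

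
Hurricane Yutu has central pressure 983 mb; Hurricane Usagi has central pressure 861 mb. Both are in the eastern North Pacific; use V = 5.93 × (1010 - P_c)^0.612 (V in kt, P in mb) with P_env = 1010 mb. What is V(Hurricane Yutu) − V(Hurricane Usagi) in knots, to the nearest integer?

-82 kt

Hurricane Yutu: ΔP = 27; V ≈ 5.93 × 27^0.612 ≈ 44.57 kt.
Hurricane Usagi: ΔP = 149; V ≈ 5.93 × 149^0.612 ≈ 126.78 kt.
Difference ≈ 44.57 − 126.78 = -82.21 → -82 kt.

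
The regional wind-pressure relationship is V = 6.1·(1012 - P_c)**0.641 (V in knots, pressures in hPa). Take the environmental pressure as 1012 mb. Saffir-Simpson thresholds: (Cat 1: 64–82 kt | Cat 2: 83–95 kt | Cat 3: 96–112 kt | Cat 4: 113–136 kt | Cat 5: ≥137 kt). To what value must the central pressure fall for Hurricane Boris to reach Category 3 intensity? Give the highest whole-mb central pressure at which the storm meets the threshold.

Category 3 begins at V = 96 kt.
Required ΔP = (96/6.1)^(1/0.641) = 15.738^1.560 ≈ 73.67 mb.
P_c ≤ 1012 − 73.67 = 938.33, so the highest integer P_c is 938 mb.

938 mb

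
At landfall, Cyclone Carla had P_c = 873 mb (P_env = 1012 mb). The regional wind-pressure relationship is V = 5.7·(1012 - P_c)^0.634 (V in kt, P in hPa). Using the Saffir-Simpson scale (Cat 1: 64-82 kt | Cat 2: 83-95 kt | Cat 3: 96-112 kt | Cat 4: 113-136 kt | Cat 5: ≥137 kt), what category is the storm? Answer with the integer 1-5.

4

ΔP = 1012 − 873 = 139 mb.
V ≈ 5.7 × 139^0.634 = 5.7 × 22.84 ≈ 130 kt.
130 kt falls in the Category 4 band.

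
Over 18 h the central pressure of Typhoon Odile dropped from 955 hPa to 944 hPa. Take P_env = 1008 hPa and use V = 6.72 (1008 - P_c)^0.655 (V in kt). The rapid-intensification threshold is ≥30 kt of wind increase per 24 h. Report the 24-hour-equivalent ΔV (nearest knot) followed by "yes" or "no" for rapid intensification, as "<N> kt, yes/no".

16 kt, no

V₁: ΔP = 53, V ≈ 6.72 × 53^0.655 ≈ 90.53 kt.
V₂: ΔP = 64, V ≈ 6.72 × 64^0.655 ≈ 102.43 kt.
ΔV over 18 h = 11.90 kt → 24 h equivalent = 11.90 × 24/18 ≈ 15.87 kt.
16 kt < 30 kt ⇒ not rapid intensification.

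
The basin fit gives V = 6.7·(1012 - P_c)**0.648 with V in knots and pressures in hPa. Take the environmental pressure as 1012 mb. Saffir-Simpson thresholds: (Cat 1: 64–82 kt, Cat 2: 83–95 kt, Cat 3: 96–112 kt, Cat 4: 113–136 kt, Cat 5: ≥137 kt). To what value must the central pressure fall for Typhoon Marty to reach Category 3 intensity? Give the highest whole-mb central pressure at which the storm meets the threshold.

Category 3 begins at V = 96 kt.
Required ΔP = (96/6.7)^(1/0.648) = 14.328^1.543 ≈ 60.85 mb.
P_c ≤ 1012 − 60.85 = 951.15, so the highest integer P_c is 951 mb.

951 mb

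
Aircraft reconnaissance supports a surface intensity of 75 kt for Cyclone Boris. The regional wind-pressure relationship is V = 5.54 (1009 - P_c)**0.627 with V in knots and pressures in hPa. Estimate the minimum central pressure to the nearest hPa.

945 hPa

ΔP = (V / 5.54)^(1/0.627) = (75/5.54)^1.595.
75/5.54 = 13.538; 13.538^1.595 ≈ 63.78 hPa.
P_c = 1009 − 63.78 = 945.22 ≈ 945 hPa.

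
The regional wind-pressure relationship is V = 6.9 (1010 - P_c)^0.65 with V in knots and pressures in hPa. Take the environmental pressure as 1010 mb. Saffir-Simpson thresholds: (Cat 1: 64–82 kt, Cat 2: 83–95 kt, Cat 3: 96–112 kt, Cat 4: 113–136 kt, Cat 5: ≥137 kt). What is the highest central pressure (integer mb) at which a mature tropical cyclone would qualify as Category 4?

936 mb

Category 4 begins at V = 113 kt.
Required ΔP = (113/6.9)^(1/0.65) = 16.377^1.538 ≈ 73.80 mb.
P_c ≤ 1010 − 73.80 = 936.20, so the highest integer P_c is 936 mb.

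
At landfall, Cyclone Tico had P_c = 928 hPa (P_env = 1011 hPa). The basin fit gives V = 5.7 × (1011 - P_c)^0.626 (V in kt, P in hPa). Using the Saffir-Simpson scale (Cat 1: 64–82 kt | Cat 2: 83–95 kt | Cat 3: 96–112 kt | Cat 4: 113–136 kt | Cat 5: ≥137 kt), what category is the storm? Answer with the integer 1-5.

2

ΔP = 1011 − 928 = 83 hPa.
V ≈ 5.7 × 83^0.626 = 5.7 × 15.90 ≈ 91 kt.
91 kt falls in the Category 2 band.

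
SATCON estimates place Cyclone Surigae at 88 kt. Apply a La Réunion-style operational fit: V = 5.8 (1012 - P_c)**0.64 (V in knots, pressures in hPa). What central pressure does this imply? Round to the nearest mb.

ΔP = (V / 5.8)^(1/0.64) = (88/5.8)^1.562.
88/5.8 = 15.172; 15.172^1.562 ≈ 70.05 mb.
P_c = 1012 − 70.05 = 941.95 ≈ 942 mb.

942 mb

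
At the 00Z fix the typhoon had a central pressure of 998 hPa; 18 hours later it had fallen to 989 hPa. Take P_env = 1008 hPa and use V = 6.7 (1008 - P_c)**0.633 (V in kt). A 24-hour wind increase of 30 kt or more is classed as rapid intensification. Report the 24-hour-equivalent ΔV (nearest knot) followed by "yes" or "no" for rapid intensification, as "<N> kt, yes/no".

V₁: ΔP = 10, V ≈ 6.7 × 10^0.633 ≈ 28.78 kt.
V₂: ΔP = 19, V ≈ 6.7 × 19^0.633 ≈ 43.20 kt.
ΔV over 18 h = 14.42 kt → 24 h equivalent = 14.42 × 24/18 ≈ 19.23 kt.
19 kt < 30 kt ⇒ not rapid intensification.

19 kt, no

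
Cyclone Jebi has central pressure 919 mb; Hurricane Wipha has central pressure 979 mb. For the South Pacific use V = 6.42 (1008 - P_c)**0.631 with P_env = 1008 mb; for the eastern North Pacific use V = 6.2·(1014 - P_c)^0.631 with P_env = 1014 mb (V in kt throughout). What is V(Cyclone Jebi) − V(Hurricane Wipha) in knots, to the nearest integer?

Cyclone Jebi: ΔP = 89; V ≈ 6.42 × 89^0.631 ≈ 109.04 kt.
Hurricane Wipha: ΔP = 35; V ≈ 6.2 × 35^0.631 ≈ 58.44 kt.
Difference ≈ 109.04 − 58.44 = 50.60 → 51 kt.

51 kt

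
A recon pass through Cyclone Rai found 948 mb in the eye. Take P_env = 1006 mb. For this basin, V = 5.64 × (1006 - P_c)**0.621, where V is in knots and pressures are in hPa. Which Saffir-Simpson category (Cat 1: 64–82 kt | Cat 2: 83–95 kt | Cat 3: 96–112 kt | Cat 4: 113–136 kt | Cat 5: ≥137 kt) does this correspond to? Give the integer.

ΔP = 1006 − 948 = 58 mb.
V ≈ 5.64 × 58^0.621 = 5.64 × 12.45 ≈ 70 kt.
70 kt falls in the Category 1 band.

1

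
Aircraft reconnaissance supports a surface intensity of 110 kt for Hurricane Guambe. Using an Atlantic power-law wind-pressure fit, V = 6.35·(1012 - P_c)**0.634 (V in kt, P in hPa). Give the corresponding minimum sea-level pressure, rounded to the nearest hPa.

922 hPa

ΔP = (V / 6.35)^(1/0.634) = (110/6.35)^1.577.
110/6.35 = 17.323; 17.323^1.577 ≈ 89.88 hPa.
P_c = 1012 − 89.88 = 922.12 ≈ 922 hPa.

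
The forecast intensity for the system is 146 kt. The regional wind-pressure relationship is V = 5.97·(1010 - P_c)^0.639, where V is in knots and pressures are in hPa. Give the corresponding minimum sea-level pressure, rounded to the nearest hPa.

ΔP = (V / 5.97)^(1/0.639) = (146/5.97)^1.565.
146/5.97 = 24.456; 24.456^1.565 ≈ 148.85 hPa.
P_c = 1010 − 148.85 = 861.15 ≈ 861 hPa.

861 hPa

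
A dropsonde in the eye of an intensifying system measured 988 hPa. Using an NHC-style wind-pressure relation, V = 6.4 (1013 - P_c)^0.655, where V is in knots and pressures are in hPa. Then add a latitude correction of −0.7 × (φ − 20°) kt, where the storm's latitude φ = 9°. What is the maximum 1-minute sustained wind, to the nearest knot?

ΔP = 1013 − 988 = 25 hPa.
25^0.655 ≈ 8.235.
V ≈ 6.4 × 8.235 ≈ 52.7 kt.
Latitude correction: −0.7 × (9 − 20) = 7.7 kt.
Corrected V ≈ 60.4 kt → 60 kt.

60 kt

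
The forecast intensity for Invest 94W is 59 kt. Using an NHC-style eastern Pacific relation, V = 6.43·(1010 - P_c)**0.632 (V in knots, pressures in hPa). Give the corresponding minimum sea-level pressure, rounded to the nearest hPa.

977 hPa

ΔP = (V / 6.43)^(1/0.632) = (59/6.43)^1.582.
59/6.43 = 9.176; 9.176^1.582 ≈ 33.36 hPa.
P_c = 1010 − 33.36 = 976.64 ≈ 977 hPa.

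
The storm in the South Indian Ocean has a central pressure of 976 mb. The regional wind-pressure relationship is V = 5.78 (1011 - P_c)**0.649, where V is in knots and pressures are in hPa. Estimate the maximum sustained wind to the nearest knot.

ΔP = 1011 − 976 = 35 mb.
35^0.649 ≈ 10.048.
V ≈ 5.78 × 10.048 ≈ 58.1 kt.

58 kt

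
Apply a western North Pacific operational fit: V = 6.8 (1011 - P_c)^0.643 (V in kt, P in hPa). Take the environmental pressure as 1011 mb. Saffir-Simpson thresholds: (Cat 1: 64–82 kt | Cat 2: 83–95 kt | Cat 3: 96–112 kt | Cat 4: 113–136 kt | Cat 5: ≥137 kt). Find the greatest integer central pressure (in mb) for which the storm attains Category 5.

904 mb

Category 5 begins at V = 137 kt.
Required ΔP = (137/6.8)^(1/0.643) = 20.147^1.555 ≈ 106.74 mb.
P_c ≤ 1011 − 106.74 = 904.26, so the highest integer P_c is 904 mb.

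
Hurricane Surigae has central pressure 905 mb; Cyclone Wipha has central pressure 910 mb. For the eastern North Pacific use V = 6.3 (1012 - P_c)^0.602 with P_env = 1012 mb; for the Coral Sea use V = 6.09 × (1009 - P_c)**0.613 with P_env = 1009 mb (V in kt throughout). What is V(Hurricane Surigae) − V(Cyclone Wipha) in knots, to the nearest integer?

Hurricane Surigae: ΔP = 107; V ≈ 6.3 × 107^0.602 ≈ 104.96 kt.
Cyclone Wipha: ΔP = 99; V ≈ 6.09 × 99^0.613 ≈ 101.85 kt.
Difference ≈ 104.96 − 101.85 = 3.11 → 3 kt.

3 kt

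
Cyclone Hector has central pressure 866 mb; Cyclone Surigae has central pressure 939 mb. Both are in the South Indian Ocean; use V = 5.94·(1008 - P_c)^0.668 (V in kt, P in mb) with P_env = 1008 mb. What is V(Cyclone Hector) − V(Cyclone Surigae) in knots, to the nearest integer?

Cyclone Hector: ΔP = 142; V ≈ 5.94 × 142^0.668 ≈ 162.75 kt.
Cyclone Surigae: ΔP = 69; V ≈ 5.94 × 69^0.668 ≈ 100.49 kt.
Difference ≈ 162.75 − 100.49 = 62.26 → 62 kt.

62 kt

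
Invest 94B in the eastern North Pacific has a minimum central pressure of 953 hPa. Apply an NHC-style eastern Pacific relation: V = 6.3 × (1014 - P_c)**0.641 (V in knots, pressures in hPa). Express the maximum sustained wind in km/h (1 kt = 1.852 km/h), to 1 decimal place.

ΔP = 1014 − 953 = 61 hPa.
V ≈ 6.3 × 61^0.641 = 6.3 × 13.944 ≈ 87.849 kt.
87.849 × 1.852 ≈ 162.70 km/h → 162.7 km/h.

162.7 km/h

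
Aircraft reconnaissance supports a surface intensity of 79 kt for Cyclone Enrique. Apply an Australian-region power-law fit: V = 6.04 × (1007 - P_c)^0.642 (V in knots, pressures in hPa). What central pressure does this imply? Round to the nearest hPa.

952 hPa

ΔP = (V / 6.04)^(1/0.642) = (79/6.04)^1.558.
79/6.04 = 13.079; 13.079^1.558 ≈ 54.86 hPa.
P_c = 1007 − 54.86 = 952.14 ≈ 952 hPa.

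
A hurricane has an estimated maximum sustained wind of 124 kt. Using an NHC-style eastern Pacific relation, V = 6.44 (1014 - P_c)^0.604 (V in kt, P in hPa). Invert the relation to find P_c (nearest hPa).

880 hPa

ΔP = (V / 6.44)^(1/0.604) = (124/6.44)^1.656.
124/6.44 = 19.255; 19.255^1.656 ≈ 133.88 hPa.
P_c = 1014 − 133.88 = 880.12 ≈ 880 hPa.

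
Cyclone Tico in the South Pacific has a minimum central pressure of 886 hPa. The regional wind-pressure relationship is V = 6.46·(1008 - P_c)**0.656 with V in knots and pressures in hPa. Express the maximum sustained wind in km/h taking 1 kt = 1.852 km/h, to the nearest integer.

280 km/h

ΔP = 1008 − 886 = 122 hPa.
V ≈ 6.46 × 122^0.656 = 6.46 × 23.370 ≈ 150.968 kt.
150.968 × 1.852 ≈ 279.59 km/h → 280 km/h.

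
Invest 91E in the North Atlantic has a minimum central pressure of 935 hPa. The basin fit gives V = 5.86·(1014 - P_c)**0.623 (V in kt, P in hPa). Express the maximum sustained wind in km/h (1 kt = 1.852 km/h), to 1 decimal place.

165.1 km/h

ΔP = 1014 − 935 = 79 hPa.
V ≈ 5.86 × 79^0.623 = 5.86 × 15.213 ≈ 89.150 kt.
89.150 × 1.852 ≈ 165.11 km/h → 165.1 km/h.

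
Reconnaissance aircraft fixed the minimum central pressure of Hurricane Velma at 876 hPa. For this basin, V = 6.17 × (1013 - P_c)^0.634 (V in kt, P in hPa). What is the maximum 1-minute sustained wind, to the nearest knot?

ΔP = 1013 − 876 = 137 hPa.
137^0.634 ≈ 22.630.
V ≈ 6.17 × 22.630 ≈ 139.6 kt.

140 kt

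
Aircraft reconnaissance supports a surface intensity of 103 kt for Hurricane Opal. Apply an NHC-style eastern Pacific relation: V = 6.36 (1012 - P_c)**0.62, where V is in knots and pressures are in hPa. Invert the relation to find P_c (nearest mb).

ΔP = (V / 6.36)^(1/0.62) = (103/6.36)^1.613.
103/6.36 = 16.195; 16.195^1.613 ≈ 89.25 mb.
P_c = 1012 − 89.25 = 922.75 ≈ 923 mb.

923 mb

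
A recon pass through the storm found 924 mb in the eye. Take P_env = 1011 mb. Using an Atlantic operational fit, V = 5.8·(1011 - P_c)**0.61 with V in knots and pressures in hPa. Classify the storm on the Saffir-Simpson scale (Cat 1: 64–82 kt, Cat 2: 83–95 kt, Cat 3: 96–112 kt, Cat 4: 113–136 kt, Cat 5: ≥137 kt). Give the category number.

ΔP = 1011 − 924 = 87 mb.
V ≈ 5.8 × 87^0.61 = 5.8 × 15.24 ≈ 88 kt.
88 kt falls in the Category 2 band.

2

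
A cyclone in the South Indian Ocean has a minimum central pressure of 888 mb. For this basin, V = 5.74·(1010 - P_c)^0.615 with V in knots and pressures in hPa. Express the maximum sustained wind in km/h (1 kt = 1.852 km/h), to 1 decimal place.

ΔP = 1010 − 888 = 122 mb.
V ≈ 5.74 × 122^0.615 = 5.74 × 19.192 ≈ 110.160 kt.
110.160 × 1.852 ≈ 204.02 km/h → 204.0 km/h.

204.0 km/h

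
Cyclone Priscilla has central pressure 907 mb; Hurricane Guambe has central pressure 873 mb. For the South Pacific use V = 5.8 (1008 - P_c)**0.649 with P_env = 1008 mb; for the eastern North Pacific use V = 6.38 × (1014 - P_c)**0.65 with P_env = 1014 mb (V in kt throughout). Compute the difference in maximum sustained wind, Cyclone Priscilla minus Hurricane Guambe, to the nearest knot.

Cyclone Priscilla: ΔP = 101; V ≈ 5.8 × 101^0.649 ≈ 115.94 kt.
Hurricane Guambe: ΔP = 141; V ≈ 6.38 × 141^0.65 ≈ 159.15 kt.
Difference ≈ 115.94 − 159.15 = -43.21 → -43 kt.

-43 kt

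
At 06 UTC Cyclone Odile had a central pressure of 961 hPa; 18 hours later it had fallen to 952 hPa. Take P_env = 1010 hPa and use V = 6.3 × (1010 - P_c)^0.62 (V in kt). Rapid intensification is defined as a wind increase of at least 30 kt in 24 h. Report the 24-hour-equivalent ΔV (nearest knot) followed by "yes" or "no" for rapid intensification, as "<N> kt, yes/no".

V₁: ΔP = 49, V ≈ 6.3 × 49^0.62 ≈ 70.35 kt.
V₂: ΔP = 58, V ≈ 6.3 × 58^0.62 ≈ 78.10 kt.
ΔV over 18 h = 7.75 kt → 24 h equivalent = 7.75 × 24/18 ≈ 10.33 kt.
10 kt < 30 kt ⇒ not rapid intensification.

10 kt, no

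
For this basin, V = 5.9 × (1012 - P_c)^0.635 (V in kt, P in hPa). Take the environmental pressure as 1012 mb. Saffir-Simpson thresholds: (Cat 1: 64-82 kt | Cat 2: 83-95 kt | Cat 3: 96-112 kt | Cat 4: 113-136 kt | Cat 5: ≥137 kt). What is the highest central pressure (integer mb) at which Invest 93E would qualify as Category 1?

Category 1 begins at V = 64 kt.
Required ΔP = (64/5.9)^(1/0.635) = 10.847^1.575 ≈ 42.70 mb.
P_c ≤ 1012 − 42.70 = 969.30, so the highest integer P_c is 969 mb.

969 mb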